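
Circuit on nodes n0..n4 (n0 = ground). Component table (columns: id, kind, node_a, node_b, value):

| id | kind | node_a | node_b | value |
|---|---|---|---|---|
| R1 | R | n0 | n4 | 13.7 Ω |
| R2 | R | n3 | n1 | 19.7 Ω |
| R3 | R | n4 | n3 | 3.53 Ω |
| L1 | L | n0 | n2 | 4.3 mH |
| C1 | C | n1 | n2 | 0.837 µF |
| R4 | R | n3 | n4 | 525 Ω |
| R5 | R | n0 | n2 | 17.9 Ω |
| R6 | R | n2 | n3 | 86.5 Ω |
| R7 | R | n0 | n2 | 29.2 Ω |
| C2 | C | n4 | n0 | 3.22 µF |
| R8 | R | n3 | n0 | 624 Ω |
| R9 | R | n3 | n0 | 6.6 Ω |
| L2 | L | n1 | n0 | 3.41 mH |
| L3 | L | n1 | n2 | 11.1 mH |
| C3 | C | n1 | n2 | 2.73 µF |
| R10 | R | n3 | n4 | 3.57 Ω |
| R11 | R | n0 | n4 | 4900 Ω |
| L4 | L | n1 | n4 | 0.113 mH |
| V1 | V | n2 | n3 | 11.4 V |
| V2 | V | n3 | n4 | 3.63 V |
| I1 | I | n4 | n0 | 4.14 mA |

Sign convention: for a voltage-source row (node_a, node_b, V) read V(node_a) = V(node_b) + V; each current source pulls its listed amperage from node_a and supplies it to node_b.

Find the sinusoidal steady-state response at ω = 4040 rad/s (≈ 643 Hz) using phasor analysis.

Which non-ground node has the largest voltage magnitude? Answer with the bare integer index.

Apply KCL at each of the 4 non-ground nodes and solve the resulting linear system.
Node n1: branches {R2, C1, L2, L3, C3, L4} → V_1 = -5.989+0.5416j
Node n2: branches {L1, C1, R5, R6, R7, L3, C3, V1} → V_2 = 8.788+0.4815j
Node n3: branches {R2, R3, R4, R6, R8, R9, R10, V1, V2} → V_3 = -2.612+0.4815j
Node n4: branches {R1, R3, R4, C2, R10, R11, L4, V2, I1} → V_4 = -6.242+0.4815j
Source currents: i(V1)=-0.9509+0.5791j, i(V2)=-2.643+0.5084j

2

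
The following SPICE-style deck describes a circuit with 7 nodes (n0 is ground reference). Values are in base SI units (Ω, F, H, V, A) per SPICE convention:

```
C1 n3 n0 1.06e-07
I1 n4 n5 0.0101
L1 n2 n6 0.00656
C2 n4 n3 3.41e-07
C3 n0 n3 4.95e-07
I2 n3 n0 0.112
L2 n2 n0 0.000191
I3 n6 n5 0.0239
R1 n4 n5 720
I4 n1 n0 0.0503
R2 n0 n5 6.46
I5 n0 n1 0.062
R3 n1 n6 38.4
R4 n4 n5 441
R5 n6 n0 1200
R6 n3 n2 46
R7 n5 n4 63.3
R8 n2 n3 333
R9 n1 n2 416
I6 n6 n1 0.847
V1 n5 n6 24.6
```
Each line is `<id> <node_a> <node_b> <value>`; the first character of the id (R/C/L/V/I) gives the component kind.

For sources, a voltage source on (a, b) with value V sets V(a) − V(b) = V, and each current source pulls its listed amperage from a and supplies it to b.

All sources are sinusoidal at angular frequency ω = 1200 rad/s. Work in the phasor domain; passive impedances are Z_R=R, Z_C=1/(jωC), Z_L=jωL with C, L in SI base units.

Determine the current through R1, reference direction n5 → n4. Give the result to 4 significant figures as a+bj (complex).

Apply KCL at each of the 6 non-ground nodes and solve the resulting linear system.
Node n1: branches {I4, I5, R3, R9, I6} → V_1 = 16.22-10.97j
Node n2: branches {L1, L2, R6, R8, R9} → V_2 = -0.4269-0.3529j
Node n3: branches {C1, C2, C3, I2, R6, R8} → V_3 = -4.751+0.006469j
Node n4: branches {I1, C2, R1, R4, R7} → V_4 = 8.604-12.23j
Node n5: branches {I1, I3, R1, R2, R4, R7, V1} → V_5 = 9.380-11.95j
Node n6: branches {L1, I3, R3, R5, I6, V1} → V_6 = -15.22-11.95j
Source currents: i(V1)=-1.433+1.844j

0.001078+0.0003901j A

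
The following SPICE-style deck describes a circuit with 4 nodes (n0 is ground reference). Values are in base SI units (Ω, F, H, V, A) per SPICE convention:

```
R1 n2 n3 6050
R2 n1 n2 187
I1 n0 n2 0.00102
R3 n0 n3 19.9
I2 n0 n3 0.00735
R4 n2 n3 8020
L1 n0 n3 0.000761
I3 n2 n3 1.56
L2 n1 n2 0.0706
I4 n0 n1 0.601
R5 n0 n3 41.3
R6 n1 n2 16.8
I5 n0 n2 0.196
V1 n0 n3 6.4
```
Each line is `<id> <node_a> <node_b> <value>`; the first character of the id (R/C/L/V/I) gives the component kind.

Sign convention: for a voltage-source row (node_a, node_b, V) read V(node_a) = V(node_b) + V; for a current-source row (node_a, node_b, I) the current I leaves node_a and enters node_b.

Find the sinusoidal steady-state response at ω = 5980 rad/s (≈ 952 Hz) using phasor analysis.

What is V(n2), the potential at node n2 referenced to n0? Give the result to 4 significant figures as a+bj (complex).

Apply KCL at each of the 3 non-ground nodes and solve the resulting linear system.
Node n1: branches {R2, L2, I4, R6} → V_1 = -2625+0.3378j
Node n2: branches {R1, R2, I1, R4, I3, L2, R6, I5} → V_2 = -2634+0.000j
Node n3: branches {R1, R3, I2, R4, L1, I3, R5, V1} → V_3 = -6.400+0.000j
Source currents: i(V1)=-1.282+1.406j

-2634+0.000j V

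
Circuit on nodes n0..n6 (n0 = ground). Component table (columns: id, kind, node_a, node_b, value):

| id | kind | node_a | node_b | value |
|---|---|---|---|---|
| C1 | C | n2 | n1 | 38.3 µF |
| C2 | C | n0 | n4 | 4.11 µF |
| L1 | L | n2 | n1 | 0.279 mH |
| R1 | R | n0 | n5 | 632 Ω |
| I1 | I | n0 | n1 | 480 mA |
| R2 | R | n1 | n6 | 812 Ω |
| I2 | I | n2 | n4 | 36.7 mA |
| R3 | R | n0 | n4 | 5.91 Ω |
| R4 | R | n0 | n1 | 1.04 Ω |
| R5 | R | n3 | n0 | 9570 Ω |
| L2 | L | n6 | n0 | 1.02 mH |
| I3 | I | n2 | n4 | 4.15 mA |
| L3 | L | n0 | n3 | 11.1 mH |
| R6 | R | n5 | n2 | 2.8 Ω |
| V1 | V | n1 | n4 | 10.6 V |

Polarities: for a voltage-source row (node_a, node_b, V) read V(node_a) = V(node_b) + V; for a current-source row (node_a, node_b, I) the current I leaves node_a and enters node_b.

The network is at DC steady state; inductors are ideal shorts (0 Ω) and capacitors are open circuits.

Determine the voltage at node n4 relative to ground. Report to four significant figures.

Apply KCL at each of the 6 non-ground nodes and solve the resulting linear system.
Node n1: branches {C1, L1, I1, R2, R4, V1} → V_1 = 2.006
Node n2: branches {C1, L1, I2, I3, R6} → V_2 = 2.006
Node n3: branches {R5, L3} → V_3 = 0.000
Node n4: branches {C2, I2, R3, I3, V1} → V_4 = -8.594
Node n5: branches {R1, R6} → V_5 = 1.997
Node n6: branches {R2, L2} → V_6 = 0.000
Source currents: i(L1)=-0.04401, i(L2)=0.002470, i(L3)=0.000, i(V1)=-1.495

-8.594 V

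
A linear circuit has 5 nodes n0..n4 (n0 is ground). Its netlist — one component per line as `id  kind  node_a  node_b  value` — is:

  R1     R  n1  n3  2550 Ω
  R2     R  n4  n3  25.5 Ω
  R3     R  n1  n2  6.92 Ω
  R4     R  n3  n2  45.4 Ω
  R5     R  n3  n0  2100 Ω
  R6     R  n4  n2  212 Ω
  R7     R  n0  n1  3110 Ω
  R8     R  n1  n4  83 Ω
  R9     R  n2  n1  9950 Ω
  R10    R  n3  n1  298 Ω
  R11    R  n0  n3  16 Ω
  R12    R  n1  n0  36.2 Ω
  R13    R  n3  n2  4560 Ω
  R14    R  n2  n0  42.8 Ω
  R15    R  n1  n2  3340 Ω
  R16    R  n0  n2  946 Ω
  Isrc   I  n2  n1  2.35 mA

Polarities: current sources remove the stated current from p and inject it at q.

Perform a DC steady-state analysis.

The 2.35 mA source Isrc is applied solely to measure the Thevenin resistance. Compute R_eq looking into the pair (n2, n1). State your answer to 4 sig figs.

MNA unknowns: 4 node voltages V₁..V_4
R1: Y=0.0003922 on G[1,3]
R2: Y=0.03922 on G[4,3]
R3: Y=0.1445 on G[1,2]
R4: Y=0.02203 on G[3,2]
R5: Y=0.0004762 on G[3,0]
R6: Y=0.004717 on G[4,2]
R7: Y=0.0003215 on G[0,1]
R8: Y=0.01205 on G[1,4]
R9: Y=0.0001005 on G[2,1]
R10: Y=0.003356 on G[3,1]
R11: Y=0.06250 on G[0,3]
R12: Y=0.02762 on G[1,0]
R13: Y=0.0002193 on G[3,2]
R14: Y=0.02336 on G[2,0]
R15: Y=0.0002994 on G[1,2]
R16: Y=0.001057 on G[0,2]
Isrc: z[2]−=0.00235, z[1]+=0.00235
solve → V1=0.007442, V2=-0.006552, V3=-0.0007616, V4=0.0005161

R_eq = 5.955 Ω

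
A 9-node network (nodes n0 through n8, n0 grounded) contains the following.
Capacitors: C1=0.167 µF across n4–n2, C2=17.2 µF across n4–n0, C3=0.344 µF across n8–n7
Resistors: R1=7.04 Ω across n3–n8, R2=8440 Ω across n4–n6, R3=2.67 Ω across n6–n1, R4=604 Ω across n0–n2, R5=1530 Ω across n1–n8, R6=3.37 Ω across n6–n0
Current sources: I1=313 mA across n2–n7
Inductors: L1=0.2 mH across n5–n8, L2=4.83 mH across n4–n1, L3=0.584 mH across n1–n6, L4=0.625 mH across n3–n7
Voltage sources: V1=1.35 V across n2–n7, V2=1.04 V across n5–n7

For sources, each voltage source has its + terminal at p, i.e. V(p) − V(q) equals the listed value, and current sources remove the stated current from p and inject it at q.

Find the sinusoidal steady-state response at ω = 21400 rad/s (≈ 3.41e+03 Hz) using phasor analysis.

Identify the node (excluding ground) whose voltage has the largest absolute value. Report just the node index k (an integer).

7

MNA unknowns: 8 node voltages V₁..V_8 plus 2 source currents (V1, V2)
C1: Y=0.000+0.003574j on G[4,2]
R1: Y=0.1420+0.000j on G[3,8]
C2: Y=0.000+0.3681j on G[4,0]
I1: z[2]−=0.313, z[7]+=0.313
L1: Y=0.000-0.2336j on G[5,8]
L2: Y=0.000-0.009675j on G[4,1]
L3: Y=0.000-0.08002j on G[1,6]
R2: Y=0.0001185+0.000j on G[4,6]
R3: Y=0.3745+0.000j on G[6,1]
R4: Y=0.001656+0.000j on G[0,2]
C3: Y=0.000+0.007362j on G[8,7]
R5: Y=0.0006536+0.000j on G[1,8]
L4: Y=0.000-0.07477j on G[3,7]
R6: Y=0.2967+0.000j on G[6,0]
V1: row V2−V7=1.35, i_V1 at 2,7
V2: row V5−V7=1.04, i_V2 at 5,7
solve → V1=-0.001663-0.0008577j, V2=0.05431-0.05787j, V3=-0.5984+0.2190j, V4=0.0005807-0.0005479j, V5=-0.2557-0.05787j, V6=-0.0009827-0.0003974j, V7=-1.296-0.05787j, V8=-0.4527-0.1480j
aux → i_V1=-0.3133-9.620e-05j, i_V2=-0.02107+0.04602j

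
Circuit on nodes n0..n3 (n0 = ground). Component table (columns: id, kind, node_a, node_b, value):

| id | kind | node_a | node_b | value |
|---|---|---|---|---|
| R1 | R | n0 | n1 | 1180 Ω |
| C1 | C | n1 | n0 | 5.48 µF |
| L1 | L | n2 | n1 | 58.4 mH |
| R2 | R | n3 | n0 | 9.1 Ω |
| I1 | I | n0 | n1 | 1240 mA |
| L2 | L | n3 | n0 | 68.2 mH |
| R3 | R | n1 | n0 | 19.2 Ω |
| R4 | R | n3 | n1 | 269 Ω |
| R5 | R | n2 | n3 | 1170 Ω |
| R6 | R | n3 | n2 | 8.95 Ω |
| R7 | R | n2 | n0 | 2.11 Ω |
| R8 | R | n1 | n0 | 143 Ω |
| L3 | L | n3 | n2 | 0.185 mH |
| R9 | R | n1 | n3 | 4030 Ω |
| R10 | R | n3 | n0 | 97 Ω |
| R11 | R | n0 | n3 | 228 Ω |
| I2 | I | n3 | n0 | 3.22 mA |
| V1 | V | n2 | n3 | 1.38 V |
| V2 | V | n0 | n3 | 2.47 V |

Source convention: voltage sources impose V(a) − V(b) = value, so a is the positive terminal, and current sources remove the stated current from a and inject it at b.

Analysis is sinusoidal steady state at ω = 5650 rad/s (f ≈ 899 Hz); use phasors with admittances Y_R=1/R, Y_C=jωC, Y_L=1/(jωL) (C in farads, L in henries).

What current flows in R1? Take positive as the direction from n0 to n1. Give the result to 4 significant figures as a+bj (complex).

Apply KCL at each of the 3 non-ground nodes and solve the resulting linear system.
Node n1: branches {R1, C1, L1, I1, R3, R4, R8, R9} → V_1 = 16.18-7.024j
Node n2: branches {L1, R5, R6, R7, L3, V1} → V_2 = -1.090+0.000j
Node n3: branches {R2, L2, R4, R5, R6, L3, R9, R10, R11, I2, V1, V2} → V_3 = -2.470+0.000j
Source currents: i(V1)=0.3399+1.268j, i(V2)=-0.8738+0.08662j

-0.01372+0.005952j A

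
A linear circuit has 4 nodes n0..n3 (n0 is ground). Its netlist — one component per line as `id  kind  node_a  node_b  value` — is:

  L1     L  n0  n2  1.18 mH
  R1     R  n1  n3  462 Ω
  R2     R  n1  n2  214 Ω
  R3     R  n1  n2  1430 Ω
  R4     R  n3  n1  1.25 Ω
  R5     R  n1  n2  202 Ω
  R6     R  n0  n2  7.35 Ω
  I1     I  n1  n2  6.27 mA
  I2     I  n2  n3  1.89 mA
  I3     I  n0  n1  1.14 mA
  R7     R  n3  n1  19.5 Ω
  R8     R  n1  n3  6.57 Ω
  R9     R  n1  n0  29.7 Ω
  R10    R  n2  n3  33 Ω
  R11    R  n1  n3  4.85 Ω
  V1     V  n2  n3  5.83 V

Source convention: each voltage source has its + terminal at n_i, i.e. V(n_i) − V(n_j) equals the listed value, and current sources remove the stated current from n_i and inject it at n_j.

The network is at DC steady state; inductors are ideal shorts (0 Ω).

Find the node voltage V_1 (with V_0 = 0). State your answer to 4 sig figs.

-5.630 V

Element admittances at DC:
  L1: short n0↔n2 (DC inductor)
  Y(R1) = 0.002165 S between n1,n3
  Y(R2) = 0.004673 S between n1,n2
  Y(R3) = 0.0006993 S between n1,n2
  Y(R4) = 0.8000 S between n3,n1
  Y(R5) = 0.004950 S between n1,n2
  Y(R6) = 0.1361 S between n0,n2
  I1: injects 0.00627 A into n2 (from n1)
  I2: injects 0.00189 A into n3 (from n2)
  I3: injects 0.00114 A into n1 (from n0)
  Y(R7) = 0.05128 S between n3,n1
  Y(R8) = 0.1522 S between n1,n3
  Y(R9) = 0.03367 S between n1,n0
  Y(R10) = 0.03030 S between n2,n3
  Y(R11) = 0.2062 S between n1,n3
  V1: constraint V(n2)−V(n3) = 5.83
Assemble and solve the 5×5 MNA system:
  V(n1)=-5.630  V(n2)=0.000  V(n3)=-5.830
  i(L1)=-0.1907  i(V1)=-0.4211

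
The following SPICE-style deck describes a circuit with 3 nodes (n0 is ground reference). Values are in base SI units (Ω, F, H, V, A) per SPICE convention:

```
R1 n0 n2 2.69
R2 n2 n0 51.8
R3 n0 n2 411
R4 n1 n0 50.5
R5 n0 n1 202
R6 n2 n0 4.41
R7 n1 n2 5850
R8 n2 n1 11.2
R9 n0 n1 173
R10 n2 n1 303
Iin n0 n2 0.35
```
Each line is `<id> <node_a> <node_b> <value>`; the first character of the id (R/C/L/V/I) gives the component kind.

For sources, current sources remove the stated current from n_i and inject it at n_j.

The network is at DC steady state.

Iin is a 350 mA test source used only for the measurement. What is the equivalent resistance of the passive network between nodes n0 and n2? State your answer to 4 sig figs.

Apply KCL at each of the 2 non-ground nodes and solve the resulting linear system.
Node n1: branches {R4, R5, R7, R8, R9, R10} → V_1 = 0.4094
Node n2: branches {R1, R2, R3, R6, R7, R8, R10, Iin} → V_2 = 0.5441

R_eq = 1.555 Ω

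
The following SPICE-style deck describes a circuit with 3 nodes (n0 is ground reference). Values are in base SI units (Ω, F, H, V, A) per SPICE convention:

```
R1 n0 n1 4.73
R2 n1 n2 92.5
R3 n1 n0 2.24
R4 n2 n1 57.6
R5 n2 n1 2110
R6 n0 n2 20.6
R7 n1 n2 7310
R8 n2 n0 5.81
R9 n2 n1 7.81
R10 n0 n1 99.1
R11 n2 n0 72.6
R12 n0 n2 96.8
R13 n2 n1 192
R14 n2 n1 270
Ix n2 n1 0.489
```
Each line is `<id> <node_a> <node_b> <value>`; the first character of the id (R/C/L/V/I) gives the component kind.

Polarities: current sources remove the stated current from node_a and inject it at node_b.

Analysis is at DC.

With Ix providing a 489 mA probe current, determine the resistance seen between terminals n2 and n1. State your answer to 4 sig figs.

R_eq = 2.900 Ω

Apply KCL at each of the 2 non-ground nodes and solve the resulting linear system.
Node n1: branches {R1, R2, R3, R4, R5, R7, R9, R10, R13, R14, Ix} → V_1 = 0.3803
Node n2: branches {R2, R4, R5, R6, R7, R8, R9, R11, R12, R13, R14, Ix} → V_2 = -1.038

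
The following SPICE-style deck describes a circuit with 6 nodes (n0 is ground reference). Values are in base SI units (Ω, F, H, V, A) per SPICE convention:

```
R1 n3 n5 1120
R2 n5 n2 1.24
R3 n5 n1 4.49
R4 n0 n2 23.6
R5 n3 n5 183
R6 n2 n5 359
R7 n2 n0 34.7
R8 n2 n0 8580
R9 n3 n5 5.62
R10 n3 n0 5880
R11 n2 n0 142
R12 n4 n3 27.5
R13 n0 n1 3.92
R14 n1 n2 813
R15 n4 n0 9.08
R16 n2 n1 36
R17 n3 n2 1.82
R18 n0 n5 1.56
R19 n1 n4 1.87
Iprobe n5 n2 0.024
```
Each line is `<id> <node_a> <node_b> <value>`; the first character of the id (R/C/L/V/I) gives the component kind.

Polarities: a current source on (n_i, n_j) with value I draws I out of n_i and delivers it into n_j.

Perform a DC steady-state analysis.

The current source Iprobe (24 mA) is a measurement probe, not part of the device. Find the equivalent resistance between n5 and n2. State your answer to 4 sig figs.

Element admittances at DC:
  Y(R1) = 0.0008929 S between n3,n5
  Y(R2) = 0.8065 S between n5,n2
  Y(R3) = 0.2227 S between n5,n1
  Y(R4) = 0.04237 S between n0,n2
  Y(R5) = 0.005464 S between n3,n5
  Y(R6) = 0.002786 S between n2,n5
  Y(R7) = 0.02882 S between n2,n0
  Y(R8) = 0.0001166 S between n2,n0
  Y(R9) = 0.1779 S between n3,n5
  Y(R10) = 0.0001701 S between n3,n0
  Y(R11) = 0.007042 S between n2,n0
  Y(R12) = 0.03636 S between n4,n3
  Y(R13) = 0.2551 S between n0,n1
  Y(R14) = 0.001230 S between n1,n2
  Y(R15) = 0.1101 S between n4,n0
  Y(R16) = 0.02778 S between n2,n1
  Y(R17) = 0.5495 S between n3,n2
  Y(R18) = 0.6410 S between n0,n5
  Y(R19) = 0.5348 S between n1,n4
  Iprobe: injects 0.024 A into n2 (from n5)
Assemble and solve the 5×5 MNA system:
  V(n1)=0.0005324  V(n2)=0.01990  V(n3)=0.01357  V(n4)=0.001142  V(n5)=-0.002843

R_eq = 0.9475 Ω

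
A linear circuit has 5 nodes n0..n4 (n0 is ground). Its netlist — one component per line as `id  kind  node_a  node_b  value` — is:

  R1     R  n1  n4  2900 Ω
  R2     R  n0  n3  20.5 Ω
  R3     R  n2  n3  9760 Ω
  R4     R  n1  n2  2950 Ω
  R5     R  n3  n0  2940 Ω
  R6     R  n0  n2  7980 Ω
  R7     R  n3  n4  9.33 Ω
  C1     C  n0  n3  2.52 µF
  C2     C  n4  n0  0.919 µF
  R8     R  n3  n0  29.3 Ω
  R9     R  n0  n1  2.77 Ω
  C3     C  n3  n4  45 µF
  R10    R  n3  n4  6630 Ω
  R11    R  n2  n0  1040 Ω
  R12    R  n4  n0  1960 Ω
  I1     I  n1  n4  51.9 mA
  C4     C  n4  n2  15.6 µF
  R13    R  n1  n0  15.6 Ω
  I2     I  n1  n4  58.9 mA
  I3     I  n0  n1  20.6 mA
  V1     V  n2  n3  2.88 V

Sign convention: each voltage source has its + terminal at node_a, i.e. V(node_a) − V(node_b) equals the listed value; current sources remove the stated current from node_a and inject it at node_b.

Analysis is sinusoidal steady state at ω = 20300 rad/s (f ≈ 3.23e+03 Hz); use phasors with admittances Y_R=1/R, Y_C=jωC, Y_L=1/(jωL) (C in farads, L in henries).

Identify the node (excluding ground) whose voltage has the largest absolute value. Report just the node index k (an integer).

2

Apply KCL at each of the 4 non-ground nodes and solve the resulting linear system.
Node n1: branches {R1, R4, R9, I1, R13, I2, I3} → V_1 = -0.2079-0.001136j
Node n2: branches {R3, R4, R6, R11, C4, V1} → V_2 = 3.544-0.6995j
Node n3: branches {R2, R3, R5, R7, C1, R8, C3, R10, V1} → V_3 = 0.6642-0.6995j
Node n4: branches {R1, R7, C2, C3, R10, R12, I1, C4, I2} → V_4 = 1.386-0.7147j
Source currents: i(V1)=-0.0006064-0.6823j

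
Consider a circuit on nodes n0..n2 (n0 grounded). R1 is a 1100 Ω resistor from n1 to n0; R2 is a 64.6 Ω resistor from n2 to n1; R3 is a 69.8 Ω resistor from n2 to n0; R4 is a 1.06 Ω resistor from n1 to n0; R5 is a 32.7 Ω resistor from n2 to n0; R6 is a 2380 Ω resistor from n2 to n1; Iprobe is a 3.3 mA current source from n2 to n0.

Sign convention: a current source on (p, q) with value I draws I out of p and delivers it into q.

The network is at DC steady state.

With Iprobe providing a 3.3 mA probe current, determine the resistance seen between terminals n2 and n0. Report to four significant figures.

Element admittances at DC:
  Y(R1) = 0.0009091 S between n1,n0
  Y(R2) = 0.01548 S between n2,n1
  Y(R3) = 0.01433 S between n2,n0
  Y(R4) = 0.9434 S between n1,n0
  Y(R5) = 0.03058 S between n2,n0
  Y(R6) = 0.0004202 S between n2,n1
  Iprobe: injects 0.0033 A into n0 (from n2)
Assemble and solve the 2×2 MNA system:
  V(n1)=-0.0009026  V(n2)=-0.05451

R_eq = 16.52 Ω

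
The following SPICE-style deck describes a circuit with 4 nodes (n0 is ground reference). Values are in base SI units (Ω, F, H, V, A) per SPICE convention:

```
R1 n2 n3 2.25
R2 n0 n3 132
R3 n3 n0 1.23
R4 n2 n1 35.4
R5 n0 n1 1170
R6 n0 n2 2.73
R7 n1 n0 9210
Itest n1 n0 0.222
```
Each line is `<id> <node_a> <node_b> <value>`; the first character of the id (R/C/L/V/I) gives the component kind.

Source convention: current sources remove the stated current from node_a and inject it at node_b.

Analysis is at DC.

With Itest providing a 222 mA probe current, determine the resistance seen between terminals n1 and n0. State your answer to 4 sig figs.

Element admittances at DC:
  Y(R1) = 0.4444 S between n2,n3
  Y(R2) = 0.007576 S between n0,n3
  Y(R3) = 0.8130 S between n3,n0
  Y(R4) = 0.02825 S between n2,n1
  Y(R5) = 0.0008547 S between n0,n1
  Y(R6) = 0.3663 S between n0,n2
  Y(R7) = 0.0001086 S between n1,n0
  Itest: injects 0.222 A into n0 (from n1)
Assemble and solve the 3×3 MNA system:
  V(n1)=-7.916  V(n2)=-0.3275  V(n3)=-0.1151

R_eq = 35.66 Ω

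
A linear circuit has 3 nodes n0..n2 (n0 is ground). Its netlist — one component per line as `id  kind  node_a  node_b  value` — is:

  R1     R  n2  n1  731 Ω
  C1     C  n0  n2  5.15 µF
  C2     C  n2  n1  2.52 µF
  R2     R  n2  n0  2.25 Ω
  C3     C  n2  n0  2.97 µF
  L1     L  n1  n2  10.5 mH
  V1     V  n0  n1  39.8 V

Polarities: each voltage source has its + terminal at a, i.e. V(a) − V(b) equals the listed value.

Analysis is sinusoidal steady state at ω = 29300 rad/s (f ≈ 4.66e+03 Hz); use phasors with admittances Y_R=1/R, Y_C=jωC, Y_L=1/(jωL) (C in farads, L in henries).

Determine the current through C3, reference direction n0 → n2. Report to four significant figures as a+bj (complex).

Apply KCL at each of the 2 non-ground nodes and solve the resulting linear system.
Node n1: branches {R1, C2, L1, V1} → V_1 = -39.80+0.000j
Node n2: branches {R1, C1, C2, R2, C3, L1} → V_2 = -3.031-4.204j
Source currents: i(V1)=-0.3470-2.590j

-0.3658+0.2638j A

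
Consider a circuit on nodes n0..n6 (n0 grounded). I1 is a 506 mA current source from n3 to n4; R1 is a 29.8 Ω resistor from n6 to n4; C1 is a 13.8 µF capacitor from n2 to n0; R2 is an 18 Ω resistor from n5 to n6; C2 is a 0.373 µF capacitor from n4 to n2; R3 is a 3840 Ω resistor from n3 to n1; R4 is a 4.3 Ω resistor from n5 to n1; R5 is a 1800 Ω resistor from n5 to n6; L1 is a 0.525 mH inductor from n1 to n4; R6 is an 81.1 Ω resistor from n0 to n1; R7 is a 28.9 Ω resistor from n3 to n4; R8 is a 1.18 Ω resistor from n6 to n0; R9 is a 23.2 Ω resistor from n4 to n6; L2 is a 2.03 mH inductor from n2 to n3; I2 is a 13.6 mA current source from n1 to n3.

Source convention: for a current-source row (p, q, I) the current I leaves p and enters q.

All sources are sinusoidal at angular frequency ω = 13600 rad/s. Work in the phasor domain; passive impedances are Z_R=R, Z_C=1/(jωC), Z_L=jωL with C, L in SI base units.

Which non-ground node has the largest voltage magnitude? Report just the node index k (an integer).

MNA unknowns: 6 node voltages V₁..V_6
I1: z[3]−=0.506, z[4]+=0.506
R1: Y=0.03356+0.000j on G[6,4]
C1: Y=0.000+0.1877j on G[2,0]
R2: Y=0.05556+0.000j on G[5,6]
C2: Y=0.000+0.005073j on G[4,2]
R3: Y=0.0002604+0.000j on G[3,1]
R4: Y=0.2326+0.000j on G[5,1]
R5: Y=0.0005556+0.000j on G[5,6]
L1: Y=0.000-0.1401j on G[1,4]
R6: Y=0.01233+0.000j on G[0,1]
R7: Y=0.03460+0.000j on G[3,4]
R8: Y=0.8475+0.000j on G[6,0]
R9: Y=0.04310+0.000j on G[4,6]
L2: Y=0.000-0.03622j on G[2,3]
I2: z[1]−=0.0136, z[3]+=0.0136
solve → V1=1.774-1.938j, V2=0.9610+1.384j, V3=-3.803-6.147j, V4=2.503-1.192j, V5=1.484-1.597j, V6=0.2806-0.1846j

3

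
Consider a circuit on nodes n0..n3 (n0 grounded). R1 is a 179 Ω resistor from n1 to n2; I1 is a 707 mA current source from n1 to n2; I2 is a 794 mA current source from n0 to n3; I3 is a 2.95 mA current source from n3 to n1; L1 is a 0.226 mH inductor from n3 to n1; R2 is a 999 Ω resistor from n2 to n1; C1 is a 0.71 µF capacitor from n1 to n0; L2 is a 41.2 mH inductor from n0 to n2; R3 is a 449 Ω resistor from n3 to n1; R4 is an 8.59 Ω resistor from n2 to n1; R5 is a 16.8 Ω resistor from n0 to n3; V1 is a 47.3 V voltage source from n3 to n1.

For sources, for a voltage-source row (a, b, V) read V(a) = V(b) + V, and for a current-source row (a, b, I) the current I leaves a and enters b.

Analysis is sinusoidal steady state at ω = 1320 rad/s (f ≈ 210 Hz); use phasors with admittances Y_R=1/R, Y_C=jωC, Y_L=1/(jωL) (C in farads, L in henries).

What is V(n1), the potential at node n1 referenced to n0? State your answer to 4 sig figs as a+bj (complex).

-30.88-6.800j V

Apply KCL at each of the 3 non-ground nodes and solve the resulting linear system.
Node n1: branches {R1, I1, I3, L1, R2, C1, R3, R4, V1} → V_1 = -30.88-6.800j
Node n2: branches {R1, I1, R2, L2, R4} → V_2 = -23.59-10.33j
Node n3: branches {I2, I3, L1, R3, R5, V1} → V_3 = 16.42-6.800j
Source currents: i(V1)=-0.2918+159.0j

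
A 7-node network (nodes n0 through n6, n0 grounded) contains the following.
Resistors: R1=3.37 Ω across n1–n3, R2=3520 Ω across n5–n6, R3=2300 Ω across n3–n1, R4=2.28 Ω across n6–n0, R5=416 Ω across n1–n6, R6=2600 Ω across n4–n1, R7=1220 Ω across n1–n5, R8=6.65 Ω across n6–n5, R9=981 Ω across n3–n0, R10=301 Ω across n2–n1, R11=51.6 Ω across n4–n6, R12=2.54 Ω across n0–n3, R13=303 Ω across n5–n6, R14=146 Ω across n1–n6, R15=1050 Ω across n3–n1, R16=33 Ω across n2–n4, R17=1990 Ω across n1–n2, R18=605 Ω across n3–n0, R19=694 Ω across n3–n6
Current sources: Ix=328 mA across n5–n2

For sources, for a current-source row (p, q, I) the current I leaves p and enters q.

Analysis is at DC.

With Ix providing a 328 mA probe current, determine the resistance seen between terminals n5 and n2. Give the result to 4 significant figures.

Element admittances at DC:
  Y(R1) = 0.2967 S between n1,n3
  Y(R2) = 0.0002841 S between n5,n6
  Y(R3) = 0.0004348 S between n3,n1
  Y(R4) = 0.4386 S between n6,n0
  Y(R5) = 0.002404 S between n1,n6
  Y(R6) = 0.0003846 S between n4,n1
  Y(R7) = 0.0008197 S between n1,n5
  Y(R8) = 0.1504 S between n6,n5
  Y(R9) = 0.001019 S between n3,n0
  Y(R10) = 0.003322 S between n2,n1
  Y(R11) = 0.01938 S between n4,n6
  Y(R12) = 0.3937 S between n0,n3
  Y(R13) = 0.003300 S between n5,n6
  Y(R14) = 0.006849 S between n1,n6
  Y(R15) = 0.0009524 S between n3,n1
  Y(R16) = 0.03030 S between n2,n4
  Y(R17) = 0.0005025 S between n1,n2
  Y(R18) = 0.001653 S between n3,n0
  Y(R19) = 0.001441 S between n3,n6
  Ix: injects 0.328 A into n2 (from n5)
Assemble and solve the 6×6 MNA system:
  V(n1)=0.4369  V(n2)=20.76  V(n3)=0.1868  V(n4)=12.50  V(n5)=-2.285  V(n6)=-0.1688

R_eq = 70.27 Ω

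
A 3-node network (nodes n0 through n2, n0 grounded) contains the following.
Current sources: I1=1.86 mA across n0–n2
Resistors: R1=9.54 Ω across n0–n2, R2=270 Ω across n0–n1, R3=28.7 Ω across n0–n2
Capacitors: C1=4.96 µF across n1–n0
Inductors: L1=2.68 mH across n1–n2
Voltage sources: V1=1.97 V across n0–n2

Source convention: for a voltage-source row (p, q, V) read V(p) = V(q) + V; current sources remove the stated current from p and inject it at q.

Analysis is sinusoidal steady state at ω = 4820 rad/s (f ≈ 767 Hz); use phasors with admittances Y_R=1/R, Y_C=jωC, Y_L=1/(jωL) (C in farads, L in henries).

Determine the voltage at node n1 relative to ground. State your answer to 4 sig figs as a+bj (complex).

-2.837+0.1963j V

Apply KCL at each of the 2 non-ground nodes and solve the resulting linear system.
Node n1: branches {C1, R2, L1} → V_1 = -2.837+0.1963j
Node n2: branches {I1, R1, R3, L1, V1} → V_2 = -1.970+0.000j
Source currents: i(V1)=-0.2922-0.06709j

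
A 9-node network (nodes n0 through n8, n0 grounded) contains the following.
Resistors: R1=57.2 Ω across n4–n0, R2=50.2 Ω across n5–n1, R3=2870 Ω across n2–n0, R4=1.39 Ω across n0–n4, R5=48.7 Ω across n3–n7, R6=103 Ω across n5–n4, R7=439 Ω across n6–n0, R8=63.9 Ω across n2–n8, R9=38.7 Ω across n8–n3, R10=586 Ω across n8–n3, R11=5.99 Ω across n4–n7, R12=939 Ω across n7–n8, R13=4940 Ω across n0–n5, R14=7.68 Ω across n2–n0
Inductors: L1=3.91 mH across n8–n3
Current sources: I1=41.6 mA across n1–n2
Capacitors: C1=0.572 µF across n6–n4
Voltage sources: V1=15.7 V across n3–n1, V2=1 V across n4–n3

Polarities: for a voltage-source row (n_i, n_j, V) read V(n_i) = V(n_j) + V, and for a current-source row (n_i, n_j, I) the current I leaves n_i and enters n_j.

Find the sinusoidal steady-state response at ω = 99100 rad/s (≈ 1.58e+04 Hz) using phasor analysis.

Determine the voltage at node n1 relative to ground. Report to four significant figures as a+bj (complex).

Element admittances at ω=99100 rad/s:
  Y(R1) = 0.01748+0.000j S between n4,n0
  Y(R2) = 0.01992+0.000j S between n5,n1
  Y(L1) = 0.000-0.002581j S between n8,n3
  Y(R3) = 0.0003484+0.000j S between n2,n0
  I1: injects 0.0416 A into n2 (from n1)
  Y(R4) = 0.7194+0.000j S between n0,n4
  Y(R5) = 0.02053+0.000j S between n3,n7
  Y(R6) = 0.009709+0.000j S between n5,n4
  Y(R7) = 0.002278+0.000j S between n6,n0
  Y(R8) = 0.01565+0.000j S between n2,n8
  Y(R9) = 0.02584+0.000j S between n8,n3
  Y(R10) = 0.001706+0.000j S between n8,n3
  Y(R11) = 0.1669+0.000j S between n4,n7
  Y(R12) = 0.001065+0.000j S between n7,n8
  Y(R13) = 0.0002024+0.000j S between n0,n5
  Y(R14) = 0.1302+0.000j S between n2,n0
  Y(C1) = 0.000+0.05669j S between n6,n4
  V1: constraint V(n3)−V(n1) = 15.7
  V2: constraint V(n4)−V(n3) = 1
Assemble and solve the 10×10 MNA system:
  V(n1)=-16.74-0.0005217j  V(n2)=0.2234+0.002980j  V(n3)=-1.036-0.0005217j  V(n4)=-0.03639-0.0005217j  V(n5)=-11.19-0.0005182j  V(n6)=-0.03631-0.001981j  V(n7)=-0.1483-0.0003615j  V(n8)=-0.5713+0.02784j
  i(V1)=-0.06893-7.052e-08j  i(V2)=-0.1001+0.0004157j

-16.74-0.0005217j V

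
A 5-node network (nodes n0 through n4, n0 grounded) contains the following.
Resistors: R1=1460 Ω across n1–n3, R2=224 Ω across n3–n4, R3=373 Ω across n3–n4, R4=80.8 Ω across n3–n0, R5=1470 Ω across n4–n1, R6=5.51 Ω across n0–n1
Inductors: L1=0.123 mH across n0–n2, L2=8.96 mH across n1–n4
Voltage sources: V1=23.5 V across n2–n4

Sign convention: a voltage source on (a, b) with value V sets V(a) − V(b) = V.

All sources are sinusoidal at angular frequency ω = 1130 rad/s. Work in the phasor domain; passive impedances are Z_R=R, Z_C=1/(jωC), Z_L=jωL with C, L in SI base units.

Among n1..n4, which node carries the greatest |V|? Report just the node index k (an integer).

Apply KCL at each of the 4 non-ground nodes and solve the resulting linear system.
Node n1: branches {R1, R5, R6, L2} → V_1 = -5.283+9.709j
Node n2: branches {L1, V1} → V_2 = 0.2456+0.1477j
Node n3: branches {R1, R2, R3, R4} → V_3 = -8.402+0.3813j
Node n4: branches {R2, R3, R5, L2, V1} → V_4 = -23.25+0.1477j
Source currents: i(V1)=-1.063+1.767j

4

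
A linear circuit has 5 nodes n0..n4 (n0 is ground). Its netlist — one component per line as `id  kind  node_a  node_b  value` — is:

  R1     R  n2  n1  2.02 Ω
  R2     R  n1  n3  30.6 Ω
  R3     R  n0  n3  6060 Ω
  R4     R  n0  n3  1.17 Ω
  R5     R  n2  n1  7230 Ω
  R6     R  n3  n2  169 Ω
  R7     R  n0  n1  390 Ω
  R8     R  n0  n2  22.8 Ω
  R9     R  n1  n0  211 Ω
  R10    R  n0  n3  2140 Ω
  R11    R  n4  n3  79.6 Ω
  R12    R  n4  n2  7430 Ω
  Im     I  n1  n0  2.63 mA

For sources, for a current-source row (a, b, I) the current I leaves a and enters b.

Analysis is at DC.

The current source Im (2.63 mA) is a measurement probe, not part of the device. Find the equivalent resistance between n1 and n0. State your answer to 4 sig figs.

Element admittances at DC:
  Y(R1) = 0.4950 S between n2,n1
  Y(R2) = 0.03268 S between n1,n3
  Y(R3) = 0.0001650 S between n0,n3
  Y(R4) = 0.8547 S between n0,n3
  Y(R5) = 0.0001383 S between n2,n1
  Y(R6) = 0.005917 S between n3,n2
  Y(R7) = 0.002564 S between n0,n1
  Y(R8) = 0.04386 S between n0,n2
  Y(R9) = 0.004739 S between n1,n0
  Y(R10) = 0.0004673 S between n0,n3
  Y(R11) = 0.01256 S between n4,n3
  Y(R12) = 0.0001346 S between n4,n2
  Im: injects 0.00263 A into n0 (from n1)
Assemble and solve the 4×4 MNA system:
  V(n1)=-0.03142  V(n2)=-0.02856  V(n3)=-0.001342  V(n4)=-0.001630

R_eq = 11.95 Ω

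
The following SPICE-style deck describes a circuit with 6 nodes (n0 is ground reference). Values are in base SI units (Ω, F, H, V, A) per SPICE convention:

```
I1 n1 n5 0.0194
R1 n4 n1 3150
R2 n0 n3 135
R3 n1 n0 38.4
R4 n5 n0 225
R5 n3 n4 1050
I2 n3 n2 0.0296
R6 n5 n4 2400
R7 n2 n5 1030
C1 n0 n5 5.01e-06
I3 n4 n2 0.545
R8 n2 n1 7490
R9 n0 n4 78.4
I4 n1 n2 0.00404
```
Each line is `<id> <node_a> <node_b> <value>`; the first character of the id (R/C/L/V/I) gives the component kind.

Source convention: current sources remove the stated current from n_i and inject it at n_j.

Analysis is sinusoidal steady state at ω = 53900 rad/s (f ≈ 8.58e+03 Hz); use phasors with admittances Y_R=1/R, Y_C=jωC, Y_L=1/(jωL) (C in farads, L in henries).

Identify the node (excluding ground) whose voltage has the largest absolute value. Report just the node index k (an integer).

2

Element admittances at ω=53900 rad/s:
  I1: injects 0.0194 A into n5 (from n1)
  Y(R1) = 0.0003175+0.000j S between n4,n1
  Y(R2) = 0.007407+0.000j S between n0,n3
  Y(R3) = 0.02604+0.000j S between n1,n0
  Y(R4) = 0.004444+0.000j S between n5,n0
  Y(R5) = 0.0009524+0.000j S between n3,n4
  I2: injects 0.0296 A into n2 (from n3)
  Y(R6) = 0.0004167+0.000j S between n5,n4
  Y(R7) = 0.0009709+0.000j S between n2,n5
  Y(C1) = 0.000+0.2700j S between n0,n5
  I3: injects 0.545 A into n2 (from n4)
  Y(R8) = 0.0001335+0.000j S between n2,n1
  Y(R9) = 0.01276+0.000j S between n0,n4
  I4: injects 0.00404 A into n2 (from n1)
Assemble and solve the 5×5 MNA system:
  V(n1)=1.299-0.009071j  V(n2)=524.1-1.668j  V(n3)=-7.896-0.006304j  V(n4)=-38.23-0.05533j  V(n5)=0.03488-1.897j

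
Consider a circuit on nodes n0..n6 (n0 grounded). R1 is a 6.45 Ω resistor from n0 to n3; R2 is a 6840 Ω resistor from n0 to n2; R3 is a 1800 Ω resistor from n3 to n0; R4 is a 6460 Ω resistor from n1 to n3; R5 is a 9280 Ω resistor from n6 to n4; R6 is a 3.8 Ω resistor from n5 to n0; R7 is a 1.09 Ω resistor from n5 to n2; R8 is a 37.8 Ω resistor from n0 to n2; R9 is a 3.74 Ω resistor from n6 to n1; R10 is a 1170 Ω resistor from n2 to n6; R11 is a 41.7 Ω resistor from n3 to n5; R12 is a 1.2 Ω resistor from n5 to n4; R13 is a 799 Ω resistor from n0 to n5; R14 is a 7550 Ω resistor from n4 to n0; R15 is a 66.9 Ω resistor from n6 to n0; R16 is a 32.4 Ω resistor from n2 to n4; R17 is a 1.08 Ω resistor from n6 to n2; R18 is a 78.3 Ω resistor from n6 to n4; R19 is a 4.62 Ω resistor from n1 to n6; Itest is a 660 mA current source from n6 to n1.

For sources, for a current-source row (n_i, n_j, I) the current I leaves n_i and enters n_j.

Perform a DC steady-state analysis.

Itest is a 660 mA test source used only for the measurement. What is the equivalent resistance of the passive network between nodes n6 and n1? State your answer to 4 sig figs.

Apply KCL at each of the 6 non-ground nodes and solve the resulting linear system.
Node n1: branches {R4, R9, R19, Itest} → V_1 = 1.363
Node n2: branches {R2, R7, R8, R10, R16, R17} → V_2 = -0.0007092
Node n3: branches {R1, R3, R4, R11} → V_3 = 0.001104
Node n4: branches {R5, R12, R14, R16, R18} → V_4 = -0.0005381
Node n5: branches {R6, R7, R11, R12, R13} → V_5 = -0.0005260
Node n6: branches {R5, R9, R10, R15, R17, R18, R19, Itest} → V_6 = -0.0009165

R_eq = 2.066 Ω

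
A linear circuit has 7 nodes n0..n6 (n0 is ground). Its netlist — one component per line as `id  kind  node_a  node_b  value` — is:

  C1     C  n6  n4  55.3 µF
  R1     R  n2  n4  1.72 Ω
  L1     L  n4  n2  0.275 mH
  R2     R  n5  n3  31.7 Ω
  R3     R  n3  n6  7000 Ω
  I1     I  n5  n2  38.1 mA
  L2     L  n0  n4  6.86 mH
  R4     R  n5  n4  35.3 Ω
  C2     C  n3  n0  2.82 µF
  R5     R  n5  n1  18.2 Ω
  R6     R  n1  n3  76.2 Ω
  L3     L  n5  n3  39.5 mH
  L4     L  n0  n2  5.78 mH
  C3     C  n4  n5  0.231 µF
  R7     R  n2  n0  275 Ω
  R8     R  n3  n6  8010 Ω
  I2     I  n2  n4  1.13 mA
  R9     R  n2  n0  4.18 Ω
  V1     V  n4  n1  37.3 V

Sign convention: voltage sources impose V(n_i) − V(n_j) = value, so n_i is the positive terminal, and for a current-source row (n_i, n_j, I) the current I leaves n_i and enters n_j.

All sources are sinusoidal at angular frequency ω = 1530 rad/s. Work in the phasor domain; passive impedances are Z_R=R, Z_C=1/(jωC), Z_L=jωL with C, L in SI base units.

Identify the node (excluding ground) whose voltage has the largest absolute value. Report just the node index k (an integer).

Apply KCL at each of the 6 non-ground nodes and solve the resulting linear system.
Node n1: branches {R5, R6, V1} → V_1 = -37.57+0.3084j
Node n2: branches {R1, L1, I1, L4, R7, I2, R9} → V_2 = -0.2201+0.3200j
Node n3: branches {R2, R3, C2, R6, L3, R8} → V_3 = -29.65+2.809j
Node n4: branches {C1, R1, L1, L2, R4, C3, I2, V1} → V_4 = -0.2660+0.3084j
Node n5: branches {R2, I1, R4, R5, L3, C3} → V_5 = -26.34+1.554j
Node n6: branches {C1, R3, R8} → V_6 = -0.2584+0.4014j
Source currents: i(V1)=-0.7209-0.1012j

1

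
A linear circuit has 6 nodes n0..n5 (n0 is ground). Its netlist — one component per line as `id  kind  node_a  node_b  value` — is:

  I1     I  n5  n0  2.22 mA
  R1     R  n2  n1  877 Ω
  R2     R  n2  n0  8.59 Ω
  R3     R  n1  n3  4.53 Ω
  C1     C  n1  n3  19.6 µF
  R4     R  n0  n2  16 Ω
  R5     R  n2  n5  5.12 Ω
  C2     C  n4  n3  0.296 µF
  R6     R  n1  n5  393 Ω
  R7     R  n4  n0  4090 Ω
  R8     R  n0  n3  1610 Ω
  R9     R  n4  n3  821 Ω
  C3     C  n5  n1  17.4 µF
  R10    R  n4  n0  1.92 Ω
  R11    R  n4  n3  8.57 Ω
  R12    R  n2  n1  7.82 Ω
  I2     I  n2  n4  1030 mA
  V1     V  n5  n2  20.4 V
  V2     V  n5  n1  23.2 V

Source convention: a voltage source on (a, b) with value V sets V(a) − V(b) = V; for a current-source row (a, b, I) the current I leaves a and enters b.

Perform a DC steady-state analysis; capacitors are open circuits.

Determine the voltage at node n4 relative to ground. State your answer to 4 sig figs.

Element admittances at DC:
  I1: injects 0.00222 A into n0 (from n5)
  Y(R1) = 0.001140 S between n2,n1
  Y(R2) = 0.1164 S between n2,n0
  Y(R3) = 0.2208 S between n1,n3
  Y(C1) = 0.000 S between n1,n3
  Y(R4) = 0.06250 S between n0,n2
  Y(R5) = 0.1953 S between n2,n5
  Y(C2) = 0.000 S between n4,n3
  Y(R6) = 0.002545 S between n1,n5
  Y(R7) = 0.0002445 S between n4,n0
  Y(R8) = 0.0006211 S between n0,n3
  Y(R9) = 0.001218 S between n4,n3
  Y(C3) = 0.000 S between n5,n1
  Y(R10) = 0.5208 S between n4,n0
  Y(R11) = 0.1167 S between n4,n3
  Y(R12) = 0.1279 S between n2,n1
  I2: injects 1.03 A into n4 (from n2)
  V1: constraint V(n5)−V(n2) = 20.4
  V2: constraint V(n5)−V(n1) = 23.2
Assemble and solve the 7×7 MNA system:
  V(n1)=-5.691  V(n2)=-2.891  V(n3)=-3.358  V(n4)=0.9923  V(n5)=17.51
  i(V1)=-3.110  i(V2)=-0.9353

0.9923 V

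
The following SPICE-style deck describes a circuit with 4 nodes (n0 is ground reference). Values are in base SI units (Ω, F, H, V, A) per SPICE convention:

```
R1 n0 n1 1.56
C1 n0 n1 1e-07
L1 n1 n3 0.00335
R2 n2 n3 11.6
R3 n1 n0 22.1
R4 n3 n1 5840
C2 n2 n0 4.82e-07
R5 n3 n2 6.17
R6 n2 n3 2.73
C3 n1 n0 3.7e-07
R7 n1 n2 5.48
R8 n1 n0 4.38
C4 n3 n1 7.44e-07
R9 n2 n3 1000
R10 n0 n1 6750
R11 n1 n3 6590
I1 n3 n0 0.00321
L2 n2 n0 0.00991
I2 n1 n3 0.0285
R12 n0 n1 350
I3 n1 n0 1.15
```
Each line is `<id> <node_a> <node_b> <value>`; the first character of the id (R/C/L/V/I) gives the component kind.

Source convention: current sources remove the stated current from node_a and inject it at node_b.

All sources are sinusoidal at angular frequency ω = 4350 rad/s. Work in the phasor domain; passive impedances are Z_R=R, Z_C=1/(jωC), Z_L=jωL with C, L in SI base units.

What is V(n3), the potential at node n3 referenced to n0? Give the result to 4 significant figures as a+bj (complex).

-1.052-0.05479j V

Apply KCL at each of the 3 non-ground nodes and solve the resulting linear system.
Node n1: branches {R1, C1, L1, R3, R4, C3, R7, R8, C4, R10, R11, I2, R12, I3} → V_1 = -1.255-0.02242j
Node n2: branches {R2, C2, R5, R6, R7, R9, L2} → V_2 = -1.096-0.07637j
Node n3: branches {L1, R2, R4, R5, R6, C4, R9, R11, I1, I2} → V_3 = -1.052-0.05479j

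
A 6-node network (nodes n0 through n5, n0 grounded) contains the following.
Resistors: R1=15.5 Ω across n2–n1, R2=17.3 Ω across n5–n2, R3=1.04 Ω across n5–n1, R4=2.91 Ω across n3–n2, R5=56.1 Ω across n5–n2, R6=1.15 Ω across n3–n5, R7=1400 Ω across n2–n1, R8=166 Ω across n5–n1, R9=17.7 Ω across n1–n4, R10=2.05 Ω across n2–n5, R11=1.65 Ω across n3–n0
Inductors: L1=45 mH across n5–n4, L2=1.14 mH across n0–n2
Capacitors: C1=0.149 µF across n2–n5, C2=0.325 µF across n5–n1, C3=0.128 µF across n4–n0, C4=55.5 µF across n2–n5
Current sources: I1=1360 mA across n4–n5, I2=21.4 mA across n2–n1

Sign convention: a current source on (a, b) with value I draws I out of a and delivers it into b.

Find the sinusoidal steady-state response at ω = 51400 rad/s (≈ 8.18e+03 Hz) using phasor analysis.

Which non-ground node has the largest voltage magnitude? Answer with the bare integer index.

Element admittances at ω=51400 rad/s:
  Y(R1) = 0.06452+0.000j S between n2,n1
  Y(L1) = 0.000-0.0004323j S between n5,n4
  Y(C1) = 0.000+0.007659j S between n2,n5
  Y(R2) = 0.05780+0.000j S between n5,n2
  Y(R3) = 0.9615+0.000j S between n5,n1
  Y(R4) = 0.3436+0.000j S between n3,n2
  Y(C2) = 0.000+0.01671j S between n5,n1
  Y(R5) = 0.01783+0.000j S between n5,n2
  Y(L2) = 0.000-0.01707j S between n0,n2
  Y(R6) = 0.8696+0.000j S between n3,n5
  Y(C3) = 0.000+0.006579j S between n4,n0
  I1: injects 1.36 A into n5 (from n4)
  Y(C4) = 0.000+2.853j S between n2,n5
  Y(R7) = 0.0007143+0.000j S between n2,n1
  Y(R8) = 0.006024+0.000j S between n5,n1
  Y(R9) = 0.05650+0.000j S between n1,n4
  Y(R10) = 0.4878+0.000j S between n2,n5
  Y(R11) = 0.6061+0.000j S between n3,n0
  I2: injects 0.0214 A into n1 (from n2)
Assemble and solve the 5×5 MNA system:
  V(n1)=-1.233+0.5685j  V(n2)=0.01906+0.4310j  V(n3)=0.02349+0.2713j  V(n4)=-24.95+3.282j  V(n5)=0.04162+0.3974j

4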